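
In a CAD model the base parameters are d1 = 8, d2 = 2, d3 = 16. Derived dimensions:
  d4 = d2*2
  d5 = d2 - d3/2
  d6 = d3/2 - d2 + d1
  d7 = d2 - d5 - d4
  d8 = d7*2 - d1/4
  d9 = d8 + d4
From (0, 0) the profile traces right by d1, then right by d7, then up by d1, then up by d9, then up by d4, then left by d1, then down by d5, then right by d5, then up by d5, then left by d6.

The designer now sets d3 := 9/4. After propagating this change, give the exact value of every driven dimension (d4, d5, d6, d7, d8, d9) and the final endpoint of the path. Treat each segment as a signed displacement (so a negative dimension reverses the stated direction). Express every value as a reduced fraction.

Apply edit: d3 := 9/4
  d4 = d2*2 = 4
  d5 = d2 - d3/2 = 7/8
  d6 = d3/2 - d2 + d1 = 57/8
  d7 = d2 - d5 - d4 = -23/8
  d8 = d7*2 - d1/4 = -31/4
  d9 = d8 + d4 = -15/4
Walk from origin (0, 0):
  seg 1: right by d1 = 8 → (8, 0)
  seg 2: right by d7 = -23/8 → (41/8, 0)
  seg 3: up by d1 = 8 → (41/8, 8)
  seg 4: up by d9 = -15/4 → (41/8, 17/4)
  seg 5: up by d4 = 4 → (41/8, 33/4)
  seg 6: left by d1 = 8 → (-23/8, 33/4)
  seg 7: down by d5 = 7/8 → (-23/8, 59/8)
  seg 8: right by d5 = 7/8 → (-2, 59/8)
  seg 9: up by d5 = 7/8 → (-2, 33/4)
  seg 10: left by d6 = 57/8 → (-73/8, 33/4)

d4 = 4
d5 = 7/8
d6 = 57/8
d7 = -23/8
d8 = -31/4
d9 = -15/4
endpoint = (-73/8, 33/4)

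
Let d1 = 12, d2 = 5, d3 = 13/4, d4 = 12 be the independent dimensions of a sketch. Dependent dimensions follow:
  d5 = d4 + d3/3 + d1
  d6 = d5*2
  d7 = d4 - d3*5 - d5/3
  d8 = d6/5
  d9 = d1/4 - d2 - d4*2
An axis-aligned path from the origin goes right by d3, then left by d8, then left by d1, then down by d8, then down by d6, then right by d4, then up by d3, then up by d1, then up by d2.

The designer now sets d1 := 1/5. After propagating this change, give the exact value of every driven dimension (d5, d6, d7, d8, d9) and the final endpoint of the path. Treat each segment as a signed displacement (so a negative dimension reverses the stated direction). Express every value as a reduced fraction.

d5 = 797/60
d6 = 797/30
d7 = -781/90
d8 = 797/150
d9 = -579/20
endpoint = (2921/300, -2343/100)

Apply edit: d1 := 1/5
  d5 = d4 + d3/3 + d1 = 797/60
  d6 = d5*2 = 797/30
  d7 = d4 - d3*5 - d5/3 = -781/90
  d8 = d6/5 = 797/150
  d9 = d1/4 - d2 - d4*2 = -579/20
Walk from origin (0, 0):
  seg 1: right by d3 = 13/4 → (13/4, 0)
  seg 2: left by d8 = 797/150 → (-619/300, 0)
  seg 3: left by d1 = 1/5 → (-679/300, 0)
  seg 4: down by d8 = 797/150 → (-679/300, -797/150)
  seg 5: down by d6 = 797/30 → (-679/300, -797/25)
  seg 6: right by d4 = 12 → (2921/300, -797/25)
  seg 7: up by d3 = 13/4 → (2921/300, -2863/100)
  seg 8: up by d1 = 1/5 → (2921/300, -2843/100)
  seg 9: up by d2 = 5 → (2921/300, -2343/100)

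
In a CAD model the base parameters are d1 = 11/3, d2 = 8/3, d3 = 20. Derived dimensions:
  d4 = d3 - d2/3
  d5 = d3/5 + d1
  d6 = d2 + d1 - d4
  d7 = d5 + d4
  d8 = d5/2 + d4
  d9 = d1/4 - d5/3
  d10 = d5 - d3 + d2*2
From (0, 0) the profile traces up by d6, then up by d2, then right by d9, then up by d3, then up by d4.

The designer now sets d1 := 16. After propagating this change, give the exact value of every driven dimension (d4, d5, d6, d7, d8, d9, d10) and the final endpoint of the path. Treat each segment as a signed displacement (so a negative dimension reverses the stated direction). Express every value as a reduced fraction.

Apply edit: d1 := 16
  d4 = d3 - d2/3 = 172/9
  d5 = d3/5 + d1 = 20
  d6 = d2 + d1 - d4 = -4/9
  d7 = d5 + d4 = 352/9
  d8 = d5/2 + d4 = 262/9
  d9 = d1/4 - d5/3 = -8/3
  d10 = d5 - d3 + d2*2 = 16/3
Walk from origin (0, 0):
  seg 1: up by d6 = -4/9 → (0, -4/9)
  seg 2: up by d2 = 8/3 → (0, 20/9)
  seg 3: right by d9 = -8/3 → (-8/3, 20/9)
  seg 4: up by d3 = 20 → (-8/3, 200/9)
  seg 5: up by d4 = 172/9 → (-8/3, 124/3)

d4 = 172/9
d5 = 20
d6 = -4/9
d7 = 352/9
d8 = 262/9
d9 = -8/3
d10 = 16/3
endpoint = (-8/3, 124/3)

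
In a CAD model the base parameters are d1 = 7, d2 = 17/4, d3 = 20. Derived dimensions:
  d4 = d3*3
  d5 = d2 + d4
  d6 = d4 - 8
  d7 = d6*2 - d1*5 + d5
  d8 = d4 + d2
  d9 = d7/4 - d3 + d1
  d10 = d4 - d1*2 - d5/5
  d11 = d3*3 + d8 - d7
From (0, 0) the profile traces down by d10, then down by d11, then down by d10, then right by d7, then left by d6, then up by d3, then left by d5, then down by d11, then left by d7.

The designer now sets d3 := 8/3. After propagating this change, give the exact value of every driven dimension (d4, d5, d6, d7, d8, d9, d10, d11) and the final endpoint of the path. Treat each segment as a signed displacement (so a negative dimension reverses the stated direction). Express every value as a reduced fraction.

d4 = 8
d5 = 49/4
d6 = 0
d7 = -91/4
d8 = 49/4
d9 = -65/48
d10 = -169/20
d11 = 43
endpoint = (-49/4, -1993/30)

Apply edit: d3 := 8/3
  d4 = d3*3 = 8
  d5 = d2 + d4 = 49/4
  d6 = d4 - 8 = 0
  d7 = d6*2 - d1*5 + d5 = -91/4
  d8 = d4 + d2 = 49/4
  d9 = d7/4 - d3 + d1 = -65/48
  d10 = d4 - d1*2 - d5/5 = -169/20
  d11 = d3*3 + d8 - d7 = 43
Walk from origin (0, 0):
  seg 1: down by d10 = -169/20 → (0, 169/20)
  seg 2: down by d11 = 43 → (0, -691/20)
  seg 3: down by d10 = -169/20 → (0, -261/10)
  seg 4: right by d7 = -91/4 → (-91/4, -261/10)
  seg 5: left by d6 = 0 → (-91/4, -261/10)
  seg 6: up by d3 = 8/3 → (-91/4, -703/30)
  seg 7: left by d5 = 49/4 → (-35, -703/30)
  seg 8: down by d11 = 43 → (-35, -1993/30)
  seg 9: left by d7 = -91/4 → (-49/4, -1993/30)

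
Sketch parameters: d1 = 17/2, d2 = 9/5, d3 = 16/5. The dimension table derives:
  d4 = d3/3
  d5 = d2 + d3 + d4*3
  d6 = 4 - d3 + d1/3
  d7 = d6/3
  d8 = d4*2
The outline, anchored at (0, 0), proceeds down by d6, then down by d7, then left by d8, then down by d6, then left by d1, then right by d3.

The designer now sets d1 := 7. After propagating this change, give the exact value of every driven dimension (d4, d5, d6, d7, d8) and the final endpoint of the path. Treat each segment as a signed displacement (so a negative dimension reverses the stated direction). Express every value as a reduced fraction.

Apply edit: d1 := 7
  d4 = d3/3 = 16/15
  d5 = d2 + d3 + d4*3 = 41/5
  d6 = 4 - d3 + d1/3 = 47/15
  d7 = d6/3 = 47/45
  d8 = d4*2 = 32/15
Walk from origin (0, 0):
  seg 1: down by d6 = 47/15 → (0, -47/15)
  seg 2: down by d7 = 47/45 → (0, -188/45)
  seg 3: left by d8 = 32/15 → (-32/15, -188/45)
  seg 4: down by d6 = 47/15 → (-32/15, -329/45)
  seg 5: left by d1 = 7 → (-137/15, -329/45)
  seg 6: right by d3 = 16/5 → (-89/15, -329/45)

d4 = 16/15
d5 = 41/5
d6 = 47/15
d7 = 47/45
d8 = 32/15
endpoint = (-89/15, -329/45)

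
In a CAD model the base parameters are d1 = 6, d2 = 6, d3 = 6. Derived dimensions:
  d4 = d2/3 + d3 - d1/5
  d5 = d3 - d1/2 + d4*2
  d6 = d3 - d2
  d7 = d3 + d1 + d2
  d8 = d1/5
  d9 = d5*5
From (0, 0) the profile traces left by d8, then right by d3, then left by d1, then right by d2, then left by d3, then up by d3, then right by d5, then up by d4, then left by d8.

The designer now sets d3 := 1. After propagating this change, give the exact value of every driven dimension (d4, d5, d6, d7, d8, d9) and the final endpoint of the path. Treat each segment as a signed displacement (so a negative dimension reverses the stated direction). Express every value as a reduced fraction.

d4 = 9/5
d5 = 8/5
d6 = -5
d7 = 13
d8 = 6/5
d9 = 8
endpoint = (-4/5, 14/5)

Apply edit: d3 := 1
  d4 = d2/3 + d3 - d1/5 = 9/5
  d5 = d3 - d1/2 + d4*2 = 8/5
  d6 = d3 - d2 = -5
  d7 = d3 + d1 + d2 = 13
  d8 = d1/5 = 6/5
  d9 = d5*5 = 8
Walk from origin (0, 0):
  seg 1: left by d8 = 6/5 → (-6/5, 0)
  seg 2: right by d3 = 1 → (-1/5, 0)
  seg 3: left by d1 = 6 → (-31/5, 0)
  seg 4: right by d2 = 6 → (-1/5, 0)
  seg 5: left by d3 = 1 → (-6/5, 0)
  seg 6: up by d3 = 1 → (-6/5, 1)
  seg 7: right by d5 = 8/5 → (2/5, 1)
  seg 8: up by d4 = 9/5 → (2/5, 14/5)
  seg 9: left by d8 = 6/5 → (-4/5, 14/5)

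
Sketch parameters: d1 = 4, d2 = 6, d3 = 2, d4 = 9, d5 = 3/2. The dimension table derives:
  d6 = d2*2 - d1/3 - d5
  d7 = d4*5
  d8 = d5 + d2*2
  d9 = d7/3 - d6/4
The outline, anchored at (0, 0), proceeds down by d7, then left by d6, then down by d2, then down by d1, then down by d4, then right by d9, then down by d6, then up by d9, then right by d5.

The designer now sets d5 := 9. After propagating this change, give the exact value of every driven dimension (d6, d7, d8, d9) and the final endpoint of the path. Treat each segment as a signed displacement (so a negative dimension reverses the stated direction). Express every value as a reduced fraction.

d6 = 5/3
d7 = 45
d8 = 21
d9 = 175/12
endpoint = (263/12, -613/12)

Apply edit: d5 := 9
  d6 = d2*2 - d1/3 - d5 = 5/3
  d7 = d4*5 = 45
  d8 = d5 + d2*2 = 21
  d9 = d7/3 - d6/4 = 175/12
Walk from origin (0, 0):
  seg 1: down by d7 = 45 → (0, -45)
  seg 2: left by d6 = 5/3 → (-5/3, -45)
  seg 3: down by d2 = 6 → (-5/3, -51)
  seg 4: down by d1 = 4 → (-5/3, -55)
  seg 5: down by d4 = 9 → (-5/3, -64)
  seg 6: right by d9 = 175/12 → (155/12, -64)
  seg 7: down by d6 = 5/3 → (155/12, -197/3)
  seg 8: up by d9 = 175/12 → (155/12, -613/12)
  seg 9: right by d5 = 9 → (263/12, -613/12)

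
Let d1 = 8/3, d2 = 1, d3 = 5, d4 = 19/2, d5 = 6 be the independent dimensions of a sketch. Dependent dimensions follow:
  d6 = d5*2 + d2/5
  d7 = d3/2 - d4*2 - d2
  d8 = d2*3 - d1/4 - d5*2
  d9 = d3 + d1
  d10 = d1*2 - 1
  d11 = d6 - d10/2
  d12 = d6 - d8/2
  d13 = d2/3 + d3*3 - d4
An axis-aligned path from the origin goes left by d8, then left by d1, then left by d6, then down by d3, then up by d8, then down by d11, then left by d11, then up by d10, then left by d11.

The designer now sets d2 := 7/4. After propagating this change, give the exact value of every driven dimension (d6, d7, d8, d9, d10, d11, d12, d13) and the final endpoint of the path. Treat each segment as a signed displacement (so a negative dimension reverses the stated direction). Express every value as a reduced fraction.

d6 = 247/20
d7 = -73/4
d8 = -89/12
d9 = 23/3
d10 = 13/3
d11 = 611/60
d12 = 1927/120
d13 = 73/12
endpoint = (-839/30, -274/15)

Apply edit: d2 := 7/4
  d6 = d5*2 + d2/5 = 247/20
  d7 = d3/2 - d4*2 - d2 = -73/4
  d8 = d2*3 - d1/4 - d5*2 = -89/12
  d9 = d3 + d1 = 23/3
  d10 = d1*2 - 1 = 13/3
  d11 = d6 - d10/2 = 611/60
  d12 = d6 - d8/2 = 1927/120
  d13 = d2/3 + d3*3 - d4 = 73/12
Walk from origin (0, 0):
  seg 1: left by d8 = -89/12 → (89/12, 0)
  seg 2: left by d1 = 8/3 → (19/4, 0)
  seg 3: left by d6 = 247/20 → (-38/5, 0)
  seg 4: down by d3 = 5 → (-38/5, -5)
  seg 5: up by d8 = -89/12 → (-38/5, -149/12)
  seg 6: down by d11 = 611/60 → (-38/5, -113/5)
  seg 7: left by d11 = 611/60 → (-1067/60, -113/5)
  seg 8: up by d10 = 13/3 → (-1067/60, -274/15)
  seg 9: left by d11 = 611/60 → (-839/30, -274/15)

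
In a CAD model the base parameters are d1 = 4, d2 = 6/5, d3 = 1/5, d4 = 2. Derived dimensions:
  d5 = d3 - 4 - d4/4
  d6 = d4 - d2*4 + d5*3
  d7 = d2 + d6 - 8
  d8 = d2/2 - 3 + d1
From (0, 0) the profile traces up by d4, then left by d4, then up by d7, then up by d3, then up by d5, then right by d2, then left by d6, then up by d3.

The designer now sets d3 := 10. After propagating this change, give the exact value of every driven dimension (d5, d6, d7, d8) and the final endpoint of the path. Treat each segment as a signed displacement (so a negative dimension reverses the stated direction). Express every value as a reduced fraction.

d5 = 11/2
d6 = 137/10
d7 = 69/10
d8 = 8/5
endpoint = (-29/2, 172/5)

Apply edit: d3 := 10
  d5 = d3 - 4 - d4/4 = 11/2
  d6 = d4 - d2*4 + d5*3 = 137/10
  d7 = d2 + d6 - 8 = 69/10
  d8 = d2/2 - 3 + d1 = 8/5
Walk from origin (0, 0):
  seg 1: up by d4 = 2 → (0, 2)
  seg 2: left by d4 = 2 → (-2, 2)
  seg 3: up by d7 = 69/10 → (-2, 89/10)
  seg 4: up by d3 = 10 → (-2, 189/10)
  seg 5: up by d5 = 11/2 → (-2, 122/5)
  seg 6: right by d2 = 6/5 → (-4/5, 122/5)
  seg 7: left by d6 = 137/10 → (-29/2, 122/5)
  seg 8: up by d3 = 10 → (-29/2, 172/5)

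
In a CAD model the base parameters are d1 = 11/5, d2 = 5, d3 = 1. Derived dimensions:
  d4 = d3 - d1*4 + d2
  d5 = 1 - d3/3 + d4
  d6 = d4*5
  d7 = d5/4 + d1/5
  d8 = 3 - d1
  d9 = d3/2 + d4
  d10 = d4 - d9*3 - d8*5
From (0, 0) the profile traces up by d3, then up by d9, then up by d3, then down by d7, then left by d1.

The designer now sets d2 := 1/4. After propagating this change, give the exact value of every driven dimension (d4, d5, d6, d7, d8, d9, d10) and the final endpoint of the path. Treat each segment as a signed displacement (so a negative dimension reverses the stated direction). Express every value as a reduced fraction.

Apply edit: d2 := 1/4
  d4 = d3 - d1*4 + d2 = -151/20
  d5 = 1 - d3/3 + d4 = -413/60
  d6 = d4*5 = -151/4
  d7 = d5/4 + d1/5 = -1537/1200
  d8 = 3 - d1 = 4/5
  d9 = d3/2 + d4 = -141/20
  d10 = d4 - d9*3 - d8*5 = 48/5
Walk from origin (0, 0):
  seg 1: up by d3 = 1 → (0, 1)
  seg 2: up by d9 = -141/20 → (0, -121/20)
  seg 3: up by d3 = 1 → (0, -101/20)
  seg 4: down by d7 = -1537/1200 → (0, -4523/1200)
  seg 5: left by d1 = 11/5 → (-11/5, -4523/1200)

d4 = -151/20
d5 = -413/60
d6 = -151/4
d7 = -1537/1200
d8 = 4/5
d9 = -141/20
d10 = 48/5
endpoint = (-11/5, -4523/1200)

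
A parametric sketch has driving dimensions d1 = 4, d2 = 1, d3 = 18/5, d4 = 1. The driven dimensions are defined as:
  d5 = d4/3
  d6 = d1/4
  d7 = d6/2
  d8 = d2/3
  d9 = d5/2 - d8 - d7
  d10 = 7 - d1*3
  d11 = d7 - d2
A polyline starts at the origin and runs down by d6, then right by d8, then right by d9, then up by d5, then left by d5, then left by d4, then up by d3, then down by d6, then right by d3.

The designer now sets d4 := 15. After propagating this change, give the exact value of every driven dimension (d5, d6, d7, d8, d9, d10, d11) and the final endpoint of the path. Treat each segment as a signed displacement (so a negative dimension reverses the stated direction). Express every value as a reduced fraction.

Apply edit: d4 := 15
  d5 = d4/3 = 5
  d6 = d1/4 = 1
  d7 = d6/2 = 1/2
  d8 = d2/3 = 1/3
  d9 = d5/2 - d8 - d7 = 5/3
  d10 = 7 - d1*3 = -5
  d11 = d7 - d2 = -1/2
Walk from origin (0, 0):
  seg 1: down by d6 = 1 → (0, -1)
  seg 2: right by d8 = 1/3 → (1/3, -1)
  seg 3: right by d9 = 5/3 → (2, -1)
  seg 4: up by d5 = 5 → (2, 4)
  seg 5: left by d5 = 5 → (-3, 4)
  seg 6: left by d4 = 15 → (-18, 4)
  seg 7: up by d3 = 18/5 → (-18, 38/5)
  seg 8: down by d6 = 1 → (-18, 33/5)
  seg 9: right by d3 = 18/5 → (-72/5, 33/5)

d5 = 5
d6 = 1
d7 = 1/2
d8 = 1/3
d9 = 5/3
d10 = -5
d11 = -1/2
endpoint = (-72/5, 33/5)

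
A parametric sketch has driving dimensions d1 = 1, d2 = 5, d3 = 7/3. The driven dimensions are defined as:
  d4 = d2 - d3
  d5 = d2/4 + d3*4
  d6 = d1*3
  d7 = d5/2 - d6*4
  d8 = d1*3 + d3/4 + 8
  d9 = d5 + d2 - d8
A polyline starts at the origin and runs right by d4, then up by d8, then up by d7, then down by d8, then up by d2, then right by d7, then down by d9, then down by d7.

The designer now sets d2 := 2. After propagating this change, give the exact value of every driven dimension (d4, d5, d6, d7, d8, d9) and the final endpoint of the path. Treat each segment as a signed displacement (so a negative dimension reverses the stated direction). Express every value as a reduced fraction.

Apply edit: d2 := 2
  d4 = d2 - d3 = -1/3
  d5 = d2/4 + d3*4 = 59/6
  d6 = d1*3 = 3
  d7 = d5/2 - d6*4 = -85/12
  d8 = d1*3 + d3/4 + 8 = 139/12
  d9 = d5 + d2 - d8 = 1/4
Walk from origin (0, 0):
  seg 1: right by d4 = -1/3 → (-1/3, 0)
  seg 2: up by d8 = 139/12 → (-1/3, 139/12)
  seg 3: up by d7 = -85/12 → (-1/3, 9/2)
  seg 4: down by d8 = 139/12 → (-1/3, -85/12)
  seg 5: up by d2 = 2 → (-1/3, -61/12)
  seg 6: right by d7 = -85/12 → (-89/12, -61/12)
  seg 7: down by d9 = 1/4 → (-89/12, -16/3)
  seg 8: down by d7 = -85/12 → (-89/12, 7/4)

d4 = -1/3
d5 = 59/6
d6 = 3
d7 = -85/12
d8 = 139/12
d9 = 1/4
endpoint = (-89/12, 7/4)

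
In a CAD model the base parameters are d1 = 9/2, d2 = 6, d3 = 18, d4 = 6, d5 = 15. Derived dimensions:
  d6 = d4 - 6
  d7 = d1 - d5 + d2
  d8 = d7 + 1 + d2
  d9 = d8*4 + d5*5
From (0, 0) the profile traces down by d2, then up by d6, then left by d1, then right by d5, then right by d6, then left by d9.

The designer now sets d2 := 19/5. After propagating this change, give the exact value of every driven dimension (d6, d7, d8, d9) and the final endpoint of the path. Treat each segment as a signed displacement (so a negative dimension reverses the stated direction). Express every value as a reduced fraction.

d6 = 0
d7 = -67/10
d8 = -19/10
d9 = 337/5
endpoint = (-569/10, -19/5)

Apply edit: d2 := 19/5
  d6 = d4 - 6 = 0
  d7 = d1 - d5 + d2 = -67/10
  d8 = d7 + 1 + d2 = -19/10
  d9 = d8*4 + d5*5 = 337/5
Walk from origin (0, 0):
  seg 1: down by d2 = 19/5 → (0, -19/5)
  seg 2: up by d6 = 0 → (0, -19/5)
  seg 3: left by d1 = 9/2 → (-9/2, -19/5)
  seg 4: right by d5 = 15 → (21/2, -19/5)
  seg 5: right by d6 = 0 → (21/2, -19/5)
  seg 6: left by d9 = 337/5 → (-569/10, -19/5)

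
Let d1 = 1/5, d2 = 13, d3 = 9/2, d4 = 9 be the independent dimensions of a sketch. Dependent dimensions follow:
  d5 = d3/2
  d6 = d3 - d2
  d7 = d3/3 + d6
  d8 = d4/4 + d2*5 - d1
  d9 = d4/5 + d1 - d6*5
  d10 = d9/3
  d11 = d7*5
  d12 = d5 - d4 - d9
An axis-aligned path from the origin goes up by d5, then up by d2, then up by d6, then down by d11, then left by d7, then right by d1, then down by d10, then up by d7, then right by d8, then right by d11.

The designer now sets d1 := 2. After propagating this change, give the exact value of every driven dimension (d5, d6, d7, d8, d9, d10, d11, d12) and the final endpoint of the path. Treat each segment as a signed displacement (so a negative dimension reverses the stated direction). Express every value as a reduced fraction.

Apply edit: d1 := 2
  d5 = d3/2 = 9/4
  d6 = d3 - d2 = -17/2
  d7 = d3/3 + d6 = -7
  d8 = d4/4 + d2*5 - d1 = 261/4
  d9 = d4/5 + d1 - d6*5 = 463/10
  d10 = d9/3 = 463/30
  d11 = d7*5 = -35
  d12 = d5 - d4 - d9 = -1061/20
Walk from origin (0, 0):
  seg 1: up by d5 = 9/4 → (0, 9/4)
  seg 2: up by d2 = 13 → (0, 61/4)
  seg 3: up by d6 = -17/2 → (0, 27/4)
  seg 4: down by d11 = -35 → (0, 167/4)
  seg 5: left by d7 = -7 → (7, 167/4)
  seg 6: right by d1 = 2 → (9, 167/4)
  seg 7: down by d10 = 463/30 → (9, 1579/60)
  seg 8: up by d7 = -7 → (9, 1159/60)
  seg 9: right by d8 = 261/4 → (297/4, 1159/60)
  seg 10: right by d11 = -35 → (157/4, 1159/60)

d5 = 9/4
d6 = -17/2
d7 = -7
d8 = 261/4
d9 = 463/10
d10 = 463/30
d11 = -35
d12 = -1061/20
endpoint = (157/4, 1159/60)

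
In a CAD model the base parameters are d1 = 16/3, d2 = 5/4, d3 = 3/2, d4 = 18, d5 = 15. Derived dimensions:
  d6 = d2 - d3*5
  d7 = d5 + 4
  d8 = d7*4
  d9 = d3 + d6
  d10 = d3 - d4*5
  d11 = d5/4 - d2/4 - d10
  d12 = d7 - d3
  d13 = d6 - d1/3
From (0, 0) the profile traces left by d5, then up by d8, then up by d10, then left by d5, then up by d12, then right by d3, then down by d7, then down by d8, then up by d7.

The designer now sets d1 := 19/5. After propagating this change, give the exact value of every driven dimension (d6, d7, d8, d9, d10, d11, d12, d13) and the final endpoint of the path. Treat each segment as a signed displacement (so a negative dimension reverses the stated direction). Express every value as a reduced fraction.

d6 = -25/4
d7 = 19
d8 = 76
d9 = -19/4
d10 = -177/2
d11 = 1471/16
d12 = 35/2
d13 = -451/60
endpoint = (-57/2, -71)

Apply edit: d1 := 19/5
  d6 = d2 - d3*5 = -25/4
  d7 = d5 + 4 = 19
  d8 = d7*4 = 76
  d9 = d3 + d6 = -19/4
  d10 = d3 - d4*5 = -177/2
  d11 = d5/4 - d2/4 - d10 = 1471/16
  d12 = d7 - d3 = 35/2
  d13 = d6 - d1/3 = -451/60
Walk from origin (0, 0):
  seg 1: left by d5 = 15 → (-15, 0)
  seg 2: up by d8 = 76 → (-15, 76)
  seg 3: up by d10 = -177/2 → (-15, -25/2)
  seg 4: left by d5 = 15 → (-30, -25/2)
  seg 5: up by d12 = 35/2 → (-30, 5)
  seg 6: right by d3 = 3/2 → (-57/2, 5)
  seg 7: down by d7 = 19 → (-57/2, -14)
  seg 8: down by d8 = 76 → (-57/2, -90)
  seg 9: up by d7 = 19 → (-57/2, -71)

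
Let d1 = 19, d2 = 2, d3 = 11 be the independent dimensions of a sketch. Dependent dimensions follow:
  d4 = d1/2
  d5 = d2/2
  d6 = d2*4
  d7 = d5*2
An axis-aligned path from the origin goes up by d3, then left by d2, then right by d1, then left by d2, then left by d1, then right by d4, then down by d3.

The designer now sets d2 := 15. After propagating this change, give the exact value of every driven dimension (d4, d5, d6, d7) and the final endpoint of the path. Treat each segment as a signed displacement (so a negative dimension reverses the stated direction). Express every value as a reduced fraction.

Apply edit: d2 := 15
  d4 = d1/2 = 19/2
  d5 = d2/2 = 15/2
  d6 = d2*4 = 60
  d7 = d5*2 = 15
Walk from origin (0, 0):
  seg 1: up by d3 = 11 → (0, 11)
  seg 2: left by d2 = 15 → (-15, 11)
  seg 3: right by d1 = 19 → (4, 11)
  seg 4: left by d2 = 15 → (-11, 11)
  seg 5: left by d1 = 19 → (-30, 11)
  seg 6: right by d4 = 19/2 → (-41/2, 11)
  seg 7: down by d3 = 11 → (-41/2, 0)

d4 = 19/2
d5 = 15/2
d6 = 60
d7 = 15
endpoint = (-41/2, 0)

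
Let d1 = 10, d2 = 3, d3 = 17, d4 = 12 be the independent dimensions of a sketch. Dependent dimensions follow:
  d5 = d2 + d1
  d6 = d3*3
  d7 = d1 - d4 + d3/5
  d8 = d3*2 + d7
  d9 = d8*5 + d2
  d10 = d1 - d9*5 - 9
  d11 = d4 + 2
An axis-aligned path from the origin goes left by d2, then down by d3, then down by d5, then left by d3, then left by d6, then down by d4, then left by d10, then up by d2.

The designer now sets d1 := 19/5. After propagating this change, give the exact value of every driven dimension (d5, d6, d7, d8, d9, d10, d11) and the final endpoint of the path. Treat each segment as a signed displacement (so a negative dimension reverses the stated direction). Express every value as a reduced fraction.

Apply edit: d1 := 19/5
  d5 = d2 + d1 = 34/5
  d6 = d3*3 = 51
  d7 = d1 - d4 + d3/5 = -24/5
  d8 = d3*2 + d7 = 146/5
  d9 = d8*5 + d2 = 149
  d10 = d1 - d9*5 - 9 = -3751/5
  d11 = d4 + 2 = 14
Walk from origin (0, 0):
  seg 1: left by d2 = 3 → (-3, 0)
  seg 2: down by d3 = 17 → (-3, -17)
  seg 3: down by d5 = 34/5 → (-3, -119/5)
  seg 4: left by d3 = 17 → (-20, -119/5)
  seg 5: left by d6 = 51 → (-71, -119/5)
  seg 6: down by d4 = 12 → (-71, -179/5)
  seg 7: left by d10 = -3751/5 → (3396/5, -179/5)
  seg 8: up by d2 = 3 → (3396/5, -164/5)

d5 = 34/5
d6 = 51
d7 = -24/5
d8 = 146/5
d9 = 149
d10 = -3751/5
d11 = 14
endpoint = (3396/5, -164/5)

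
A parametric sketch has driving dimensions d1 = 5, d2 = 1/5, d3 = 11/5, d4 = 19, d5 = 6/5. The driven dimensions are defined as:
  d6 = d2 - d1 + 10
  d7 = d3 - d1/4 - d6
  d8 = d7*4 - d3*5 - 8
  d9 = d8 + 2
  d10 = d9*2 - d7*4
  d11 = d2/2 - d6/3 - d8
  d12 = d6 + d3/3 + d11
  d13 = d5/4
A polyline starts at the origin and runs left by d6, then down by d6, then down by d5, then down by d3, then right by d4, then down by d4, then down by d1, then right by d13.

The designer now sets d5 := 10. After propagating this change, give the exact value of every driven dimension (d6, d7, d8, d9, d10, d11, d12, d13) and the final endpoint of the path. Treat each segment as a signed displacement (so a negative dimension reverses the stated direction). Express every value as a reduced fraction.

Apply edit: d5 := 10
  d6 = d2 - d1 + 10 = 26/5
  d7 = d3 - d1/4 - d6 = -17/4
  d8 = d7*4 - d3*5 - 8 = -36
  d9 = d8 + 2 = -34
  d10 = d9*2 - d7*4 = -51
  d11 = d2/2 - d6/3 - d8 = 1031/30
  d12 = d6 + d3/3 + d11 = 403/10
  d13 = d5/4 = 5/2
Walk from origin (0, 0):
  seg 1: left by d6 = 26/5 → (-26/5, 0)
  seg 2: down by d6 = 26/5 → (-26/5, -26/5)
  seg 3: down by d5 = 10 → (-26/5, -76/5)
  seg 4: down by d3 = 11/5 → (-26/5, -87/5)
  seg 5: right by d4 = 19 → (69/5, -87/5)
  seg 6: down by d4 = 19 → (69/5, -182/5)
  seg 7: down by d1 = 5 → (69/5, -207/5)
  seg 8: right by d13 = 5/2 → (163/10, -207/5)

d6 = 26/5
d7 = -17/4
d8 = -36
d9 = -34
d10 = -51
d11 = 1031/30
d12 = 403/10
d13 = 5/2
endpoint = (163/10, -207/5)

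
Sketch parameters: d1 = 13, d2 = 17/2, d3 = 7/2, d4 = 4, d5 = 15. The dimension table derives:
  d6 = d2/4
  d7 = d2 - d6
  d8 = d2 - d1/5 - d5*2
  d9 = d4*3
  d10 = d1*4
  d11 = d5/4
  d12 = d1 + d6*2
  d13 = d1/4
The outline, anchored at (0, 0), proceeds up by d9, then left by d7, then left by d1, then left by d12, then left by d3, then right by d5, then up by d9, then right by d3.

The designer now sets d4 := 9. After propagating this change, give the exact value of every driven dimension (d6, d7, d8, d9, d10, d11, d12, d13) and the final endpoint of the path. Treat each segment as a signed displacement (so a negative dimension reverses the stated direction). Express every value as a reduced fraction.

d6 = 17/8
d7 = 51/8
d8 = -241/10
d9 = 27
d10 = 52
d11 = 15/4
d12 = 69/4
d13 = 13/4
endpoint = (-173/8, 54)

Apply edit: d4 := 9
  d6 = d2/4 = 17/8
  d7 = d2 - d6 = 51/8
  d8 = d2 - d1/5 - d5*2 = -241/10
  d9 = d4*3 = 27
  d10 = d1*4 = 52
  d11 = d5/4 = 15/4
  d12 = d1 + d6*2 = 69/4
  d13 = d1/4 = 13/4
Walk from origin (0, 0):
  seg 1: up by d9 = 27 → (0, 27)
  seg 2: left by d7 = 51/8 → (-51/8, 27)
  seg 3: left by d1 = 13 → (-155/8, 27)
  seg 4: left by d12 = 69/4 → (-293/8, 27)
  seg 5: left by d3 = 7/2 → (-321/8, 27)
  seg 6: right by d5 = 15 → (-201/8, 27)
  seg 7: up by d9 = 27 → (-201/8, 54)
  seg 8: right by d3 = 7/2 → (-173/8, 54)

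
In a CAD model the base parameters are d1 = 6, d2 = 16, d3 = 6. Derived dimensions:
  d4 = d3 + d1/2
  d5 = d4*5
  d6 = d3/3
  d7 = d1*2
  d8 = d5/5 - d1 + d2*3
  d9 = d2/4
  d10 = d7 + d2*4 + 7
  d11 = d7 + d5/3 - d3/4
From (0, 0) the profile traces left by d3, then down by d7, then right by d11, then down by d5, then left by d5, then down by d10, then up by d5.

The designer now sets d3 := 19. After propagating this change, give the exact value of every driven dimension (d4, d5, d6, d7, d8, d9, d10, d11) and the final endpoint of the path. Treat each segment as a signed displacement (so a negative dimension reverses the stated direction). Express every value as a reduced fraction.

d4 = 22
d5 = 110
d6 = 19/3
d7 = 12
d8 = 64
d9 = 4
d10 = 83
d11 = 527/12
endpoint = (-1021/12, -95)

Apply edit: d3 := 19
  d4 = d3 + d1/2 = 22
  d5 = d4*5 = 110
  d6 = d3/3 = 19/3
  d7 = d1*2 = 12
  d8 = d5/5 - d1 + d2*3 = 64
  d9 = d2/4 = 4
  d10 = d7 + d2*4 + 7 = 83
  d11 = d7 + d5/3 - d3/4 = 527/12
Walk from origin (0, 0):
  seg 1: left by d3 = 19 → (-19, 0)
  seg 2: down by d7 = 12 → (-19, -12)
  seg 3: right by d11 = 527/12 → (299/12, -12)
  seg 4: down by d5 = 110 → (299/12, -122)
  seg 5: left by d5 = 110 → (-1021/12, -122)
  seg 6: down by d10 = 83 → (-1021/12, -205)
  seg 7: up by d5 = 110 → (-1021/12, -95)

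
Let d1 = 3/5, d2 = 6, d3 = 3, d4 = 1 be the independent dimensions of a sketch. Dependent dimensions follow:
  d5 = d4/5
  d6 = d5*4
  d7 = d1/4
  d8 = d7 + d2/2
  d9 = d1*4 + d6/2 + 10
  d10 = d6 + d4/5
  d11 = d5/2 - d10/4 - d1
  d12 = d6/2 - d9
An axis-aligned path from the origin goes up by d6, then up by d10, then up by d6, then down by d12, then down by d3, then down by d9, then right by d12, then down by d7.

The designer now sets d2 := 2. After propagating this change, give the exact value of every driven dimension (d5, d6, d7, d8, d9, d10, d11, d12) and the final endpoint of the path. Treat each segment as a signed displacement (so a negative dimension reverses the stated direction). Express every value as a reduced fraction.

Apply edit: d2 := 2
  d5 = d4/5 = 1/5
  d6 = d5*4 = 4/5
  d7 = d1/4 = 3/20
  d8 = d7 + d2/2 = 23/20
  d9 = d1*4 + d6/2 + 10 = 64/5
  d10 = d6 + d4/5 = 1
  d11 = d5/2 - d10/4 - d1 = -3/4
  d12 = d6/2 - d9 = -62/5
Walk from origin (0, 0):
  seg 1: up by d6 = 4/5 → (0, 4/5)
  seg 2: up by d10 = 1 → (0, 9/5)
  seg 3: up by d6 = 4/5 → (0, 13/5)
  seg 4: down by d12 = -62/5 → (0, 15)
  seg 5: down by d3 = 3 → (0, 12)
  seg 6: down by d9 = 64/5 → (0, -4/5)
  seg 7: right by d12 = -62/5 → (-62/5, -4/5)
  seg 8: down by d7 = 3/20 → (-62/5, -19/20)

d5 = 1/5
d6 = 4/5
d7 = 3/20
d8 = 23/20
d9 = 64/5
d10 = 1
d11 = -3/4
d12 = -62/5
endpoint = (-62/5, -19/20)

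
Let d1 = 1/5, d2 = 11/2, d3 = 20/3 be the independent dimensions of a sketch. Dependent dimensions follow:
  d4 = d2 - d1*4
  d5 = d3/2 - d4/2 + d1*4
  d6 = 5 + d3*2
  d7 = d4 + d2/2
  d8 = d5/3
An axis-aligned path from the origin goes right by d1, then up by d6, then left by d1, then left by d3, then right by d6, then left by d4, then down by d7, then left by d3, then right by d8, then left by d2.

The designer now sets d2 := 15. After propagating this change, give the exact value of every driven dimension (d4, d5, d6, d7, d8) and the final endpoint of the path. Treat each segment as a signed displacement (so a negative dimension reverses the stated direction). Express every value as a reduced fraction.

Apply edit: d2 := 15
  d4 = d2 - d1*4 = 71/5
  d5 = d3/2 - d4/2 + d1*4 = -89/30
  d6 = 5 + d3*2 = 55/3
  d7 = d4 + d2/2 = 217/10
  d8 = d5/3 = -89/90
Walk from origin (0, 0):
  seg 1: right by d1 = 1/5 → (1/5, 0)
  seg 2: up by d6 = 55/3 → (1/5, 55/3)
  seg 3: left by d1 = 1/5 → (0, 55/3)
  seg 4: left by d3 = 20/3 → (-20/3, 55/3)
  seg 5: right by d6 = 55/3 → (35/3, 55/3)
  seg 6: left by d4 = 71/5 → (-38/15, 55/3)
  seg 7: down by d7 = 217/10 → (-38/15, -101/30)
  seg 8: left by d3 = 20/3 → (-46/5, -101/30)
  seg 9: right by d8 = -89/90 → (-917/90, -101/30)
  seg 10: left by d2 = 15 → (-2267/90, -101/30)

d4 = 71/5
d5 = -89/30
d6 = 55/3
d7 = 217/10
d8 = -89/90
endpoint = (-2267/90, -101/30)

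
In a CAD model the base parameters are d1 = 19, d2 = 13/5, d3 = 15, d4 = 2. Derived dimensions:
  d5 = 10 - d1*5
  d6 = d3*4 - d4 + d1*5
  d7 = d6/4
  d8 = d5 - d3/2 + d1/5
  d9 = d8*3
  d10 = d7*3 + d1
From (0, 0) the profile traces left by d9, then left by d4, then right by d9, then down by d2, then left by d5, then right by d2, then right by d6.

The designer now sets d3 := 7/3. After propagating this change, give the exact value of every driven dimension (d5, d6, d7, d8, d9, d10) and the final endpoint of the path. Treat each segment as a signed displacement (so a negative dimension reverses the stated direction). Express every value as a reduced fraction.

d5 = -85
d6 = 307/3
d7 = 307/12
d8 = -2471/30
d9 = -2471/10
d10 = 383/4
endpoint = (2819/15, -13/5)

Apply edit: d3 := 7/3
  d5 = 10 - d1*5 = -85
  d6 = d3*4 - d4 + d1*5 = 307/3
  d7 = d6/4 = 307/12
  d8 = d5 - d3/2 + d1/5 = -2471/30
  d9 = d8*3 = -2471/10
  d10 = d7*3 + d1 = 383/4
Walk from origin (0, 0):
  seg 1: left by d9 = -2471/10 → (2471/10, 0)
  seg 2: left by d4 = 2 → (2451/10, 0)
  seg 3: right by d9 = -2471/10 → (-2, 0)
  seg 4: down by d2 = 13/5 → (-2, -13/5)
  seg 5: left by d5 = -85 → (83, -13/5)
  seg 6: right by d2 = 13/5 → (428/5, -13/5)
  seg 7: right by d6 = 307/3 → (2819/15, -13/5)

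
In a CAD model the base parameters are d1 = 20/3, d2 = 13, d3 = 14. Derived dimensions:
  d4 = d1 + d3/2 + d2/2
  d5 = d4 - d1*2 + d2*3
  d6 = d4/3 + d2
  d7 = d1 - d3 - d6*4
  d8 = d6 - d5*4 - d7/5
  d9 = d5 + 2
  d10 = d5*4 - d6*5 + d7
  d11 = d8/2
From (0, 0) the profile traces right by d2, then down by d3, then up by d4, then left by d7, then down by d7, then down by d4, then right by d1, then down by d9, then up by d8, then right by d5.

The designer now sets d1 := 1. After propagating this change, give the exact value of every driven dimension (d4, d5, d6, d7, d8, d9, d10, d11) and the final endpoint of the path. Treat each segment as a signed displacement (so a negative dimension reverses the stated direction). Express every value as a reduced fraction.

Apply edit: d1 := 1
  d4 = d1 + d3/2 + d2/2 = 29/2
  d5 = d4 - d1*2 + d2*3 = 103/2
  d6 = d4/3 + d2 = 107/6
  d7 = d1 - d3 - d6*4 = -253/3
  d8 = d6 - d5*4 - d7/5 = -1713/10
  d9 = d5 + 2 = 107/2
  d10 = d5*4 - d6*5 + d7 = 65/2
  d11 = d8/2 = -1713/20
Walk from origin (0, 0):
  seg 1: right by d2 = 13 → (13, 0)
  seg 2: down by d3 = 14 → (13, -14)
  seg 3: up by d4 = 29/2 → (13, 1/2)
  seg 4: left by d7 = -253/3 → (292/3, 1/2)
  seg 5: down by d7 = -253/3 → (292/3, 509/6)
  seg 6: down by d4 = 29/2 → (292/3, 211/3)
  seg 7: right by d1 = 1 → (295/3, 211/3)
  seg 8: down by d9 = 107/2 → (295/3, 101/6)
  seg 9: up by d8 = -1713/10 → (295/3, -2317/15)
  seg 10: right by d5 = 103/2 → (899/6, -2317/15)

d4 = 29/2
d5 = 103/2
d6 = 107/6
d7 = -253/3
d8 = -1713/10
d9 = 107/2
d10 = 65/2
d11 = -1713/20
endpoint = (899/6, -2317/15)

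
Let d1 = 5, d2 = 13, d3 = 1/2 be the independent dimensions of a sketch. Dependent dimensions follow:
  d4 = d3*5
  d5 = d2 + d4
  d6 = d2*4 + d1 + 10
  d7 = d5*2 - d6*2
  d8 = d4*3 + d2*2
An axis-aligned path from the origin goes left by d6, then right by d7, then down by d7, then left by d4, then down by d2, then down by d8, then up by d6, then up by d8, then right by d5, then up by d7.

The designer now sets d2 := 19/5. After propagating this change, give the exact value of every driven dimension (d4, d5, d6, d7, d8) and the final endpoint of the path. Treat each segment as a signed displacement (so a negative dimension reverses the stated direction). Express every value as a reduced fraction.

Apply edit: d2 := 19/5
  d4 = d3*5 = 5/2
  d5 = d2 + d4 = 63/10
  d6 = d2*4 + d1 + 10 = 151/5
  d7 = d5*2 - d6*2 = -239/5
  d8 = d4*3 + d2*2 = 151/10
Walk from origin (0, 0):
  seg 1: left by d6 = 151/5 → (-151/5, 0)
  seg 2: right by d7 = -239/5 → (-78, 0)
  seg 3: down by d7 = -239/5 → (-78, 239/5)
  seg 4: left by d4 = 5/2 → (-161/2, 239/5)
  seg 5: down by d2 = 19/5 → (-161/2, 44)
  seg 6: down by d8 = 151/10 → (-161/2, 289/10)
  seg 7: up by d6 = 151/5 → (-161/2, 591/10)
  seg 8: up by d8 = 151/10 → (-161/2, 371/5)
  seg 9: right by d5 = 63/10 → (-371/5, 371/5)
  seg 10: up by d7 = -239/5 → (-371/5, 132/5)

d4 = 5/2
d5 = 63/10
d6 = 151/5
d7 = -239/5
d8 = 151/10
endpoint = (-371/5, 132/5)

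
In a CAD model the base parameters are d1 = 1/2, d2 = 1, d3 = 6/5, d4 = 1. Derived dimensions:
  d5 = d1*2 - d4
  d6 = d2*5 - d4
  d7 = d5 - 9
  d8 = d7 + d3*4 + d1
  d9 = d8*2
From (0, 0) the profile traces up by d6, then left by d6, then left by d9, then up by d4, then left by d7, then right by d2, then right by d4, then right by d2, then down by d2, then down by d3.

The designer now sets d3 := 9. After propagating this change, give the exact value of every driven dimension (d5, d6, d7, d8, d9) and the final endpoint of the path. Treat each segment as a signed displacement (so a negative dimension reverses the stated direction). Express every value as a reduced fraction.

d5 = 0
d6 = 4
d7 = -9
d8 = 55/2
d9 = 55
endpoint = (-47, -5)

Apply edit: d3 := 9
  d5 = d1*2 - d4 = 0
  d6 = d2*5 - d4 = 4
  d7 = d5 - 9 = -9
  d8 = d7 + d3*4 + d1 = 55/2
  d9 = d8*2 = 55
Walk from origin (0, 0):
  seg 1: up by d6 = 4 → (0, 4)
  seg 2: left by d6 = 4 → (-4, 4)
  seg 3: left by d9 = 55 → (-59, 4)
  seg 4: up by d4 = 1 → (-59, 5)
  seg 5: left by d7 = -9 → (-50, 5)
  seg 6: right by d2 = 1 → (-49, 5)
  seg 7: right by d4 = 1 → (-48, 5)
  seg 8: right by d2 = 1 → (-47, 5)
  seg 9: down by d2 = 1 → (-47, 4)
  seg 10: down by d3 = 9 → (-47, -5)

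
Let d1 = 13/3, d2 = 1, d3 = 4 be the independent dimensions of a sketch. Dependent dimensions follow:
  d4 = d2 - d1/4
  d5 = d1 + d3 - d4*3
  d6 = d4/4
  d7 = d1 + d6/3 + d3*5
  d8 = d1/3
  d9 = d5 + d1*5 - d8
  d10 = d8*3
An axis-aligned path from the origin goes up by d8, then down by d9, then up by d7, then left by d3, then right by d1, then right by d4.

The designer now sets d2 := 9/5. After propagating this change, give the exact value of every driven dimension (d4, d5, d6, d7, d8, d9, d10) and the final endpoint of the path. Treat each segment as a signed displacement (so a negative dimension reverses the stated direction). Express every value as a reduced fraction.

d4 = 43/60
d5 = 371/60
d6 = 43/240
d7 = 17563/720
d8 = 13/9
d9 = 4753/180
d10 = 13/3
endpoint = (21/20, -409/720)

Apply edit: d2 := 9/5
  d4 = d2 - d1/4 = 43/60
  d5 = d1 + d3 - d4*3 = 371/60
  d6 = d4/4 = 43/240
  d7 = d1 + d6/3 + d3*5 = 17563/720
  d8 = d1/3 = 13/9
  d9 = d5 + d1*5 - d8 = 4753/180
  d10 = d8*3 = 13/3
Walk from origin (0, 0):
  seg 1: up by d8 = 13/9 → (0, 13/9)
  seg 2: down by d9 = 4753/180 → (0, -4493/180)
  seg 3: up by d7 = 17563/720 → (0, -409/720)
  seg 4: left by d3 = 4 → (-4, -409/720)
  seg 5: right by d1 = 13/3 → (1/3, -409/720)
  seg 6: right by d4 = 43/60 → (21/20, -409/720)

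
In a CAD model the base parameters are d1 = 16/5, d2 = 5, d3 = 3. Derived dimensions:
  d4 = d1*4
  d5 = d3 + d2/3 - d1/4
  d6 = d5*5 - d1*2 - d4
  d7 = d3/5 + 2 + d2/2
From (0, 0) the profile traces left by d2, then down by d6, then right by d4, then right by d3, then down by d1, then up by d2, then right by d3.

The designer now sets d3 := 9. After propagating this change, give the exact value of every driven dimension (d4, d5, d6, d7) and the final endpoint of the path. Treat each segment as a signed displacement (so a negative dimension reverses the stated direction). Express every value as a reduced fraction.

Apply edit: d3 := 9
  d4 = d1*4 = 64/5
  d5 = d3 + d2/3 - d1/4 = 148/15
  d6 = d5*5 - d1*2 - d4 = 452/15
  d7 = d3/5 + 2 + d2/2 = 63/10
Walk from origin (0, 0):
  seg 1: left by d2 = 5 → (-5, 0)
  seg 2: down by d6 = 452/15 → (-5, -452/15)
  seg 3: right by d4 = 64/5 → (39/5, -452/15)
  seg 4: right by d3 = 9 → (84/5, -452/15)
  seg 5: down by d1 = 16/5 → (84/5, -100/3)
  seg 6: up by d2 = 5 → (84/5, -85/3)
  seg 7: right by d3 = 9 → (129/5, -85/3)

d4 = 64/5
d5 = 148/15
d6 = 452/15
d7 = 63/10
endpoint = (129/5, -85/3)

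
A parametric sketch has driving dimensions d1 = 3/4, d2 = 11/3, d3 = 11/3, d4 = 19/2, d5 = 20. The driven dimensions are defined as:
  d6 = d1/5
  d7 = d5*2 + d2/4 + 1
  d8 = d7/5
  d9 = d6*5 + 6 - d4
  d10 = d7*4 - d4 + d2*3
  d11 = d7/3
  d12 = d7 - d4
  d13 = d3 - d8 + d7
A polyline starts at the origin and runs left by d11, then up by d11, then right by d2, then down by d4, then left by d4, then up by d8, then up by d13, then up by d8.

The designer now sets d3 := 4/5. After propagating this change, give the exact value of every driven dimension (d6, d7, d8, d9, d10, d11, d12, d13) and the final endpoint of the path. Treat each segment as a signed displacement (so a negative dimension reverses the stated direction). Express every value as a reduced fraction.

d6 = 3/20
d7 = 503/12
d8 = 503/60
d9 = -11/4
d10 = 1015/6
d11 = 503/36
d12 = 389/12
d13 = 103/3
endpoint = (-713/36, 10003/180)

Apply edit: d3 := 4/5
  d6 = d1/5 = 3/20
  d7 = d5*2 + d2/4 + 1 = 503/12
  d8 = d7/5 = 503/60
  d9 = d6*5 + 6 - d4 = -11/4
  d10 = d7*4 - d4 + d2*3 = 1015/6
  d11 = d7/3 = 503/36
  d12 = d7 - d4 = 389/12
  d13 = d3 - d8 + d7 = 103/3
Walk from origin (0, 0):
  seg 1: left by d11 = 503/36 → (-503/36, 0)
  seg 2: up by d11 = 503/36 → (-503/36, 503/36)
  seg 3: right by d2 = 11/3 → (-371/36, 503/36)
  seg 4: down by d4 = 19/2 → (-371/36, 161/36)
  seg 5: left by d4 = 19/2 → (-713/36, 161/36)
  seg 6: up by d8 = 503/60 → (-713/36, 1157/90)
  seg 7: up by d13 = 103/3 → (-713/36, 4247/90)
  seg 8: up by d8 = 503/60 → (-713/36, 10003/180)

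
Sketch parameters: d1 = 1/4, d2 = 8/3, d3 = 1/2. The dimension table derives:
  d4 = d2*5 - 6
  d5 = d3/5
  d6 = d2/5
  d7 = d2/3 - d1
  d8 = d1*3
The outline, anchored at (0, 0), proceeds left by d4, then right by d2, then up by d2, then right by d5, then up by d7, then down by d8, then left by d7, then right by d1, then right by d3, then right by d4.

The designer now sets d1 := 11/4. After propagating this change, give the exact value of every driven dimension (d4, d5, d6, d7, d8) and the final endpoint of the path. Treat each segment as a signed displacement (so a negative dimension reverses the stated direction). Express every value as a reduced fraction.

Apply edit: d1 := 11/4
  d4 = d2*5 - 6 = 22/3
  d5 = d3/5 = 1/10
  d6 = d2/5 = 8/15
  d7 = d2/3 - d1 = -67/36
  d8 = d1*3 = 33/4
Walk from origin (0, 0):
  seg 1: left by d4 = 22/3 → (-22/3, 0)
  seg 2: right by d2 = 8/3 → (-14/3, 0)
  seg 3: up by d2 = 8/3 → (-14/3, 8/3)
  seg 4: right by d5 = 1/10 → (-137/30, 8/3)
  seg 5: up by d7 = -67/36 → (-137/30, 29/36)
  seg 6: down by d8 = 33/4 → (-137/30, -67/9)
  seg 7: left by d7 = -67/36 → (-487/180, -67/9)
  seg 8: right by d1 = 11/4 → (2/45, -67/9)
  seg 9: right by d3 = 1/2 → (49/90, -67/9)
  seg 10: right by d4 = 22/3 → (709/90, -67/9)

d4 = 22/3
d5 = 1/10
d6 = 8/15
d7 = -67/36
d8 = 33/4
endpoint = (709/90, -67/9)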